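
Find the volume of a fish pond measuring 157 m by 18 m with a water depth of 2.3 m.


Base area = L * W = 157 * 18 = 2826 m^2
Volume = area * depth = 2826 * 2.3 = 6499.8 m^3

6499.8 m^3


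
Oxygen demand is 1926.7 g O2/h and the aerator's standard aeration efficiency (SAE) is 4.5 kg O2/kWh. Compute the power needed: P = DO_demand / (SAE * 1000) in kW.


SAE in g O2/kWh = 4.5 * 1000 = 4500 g/kWh
P = DO_demand / SAE_g = 1926.7 / 4500 = 0.428156 kW

0.428156 kW


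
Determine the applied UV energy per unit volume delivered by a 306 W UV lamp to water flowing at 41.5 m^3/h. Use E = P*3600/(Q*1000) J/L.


Energy delivered per hour = 306 W * 3600 s = 1101600 J/h
Volume treated per hour = 41.5 m^3/h * 1000 = 41500 L/h
dose = 1101600 / 41500 = 26.5446 J/L

26.5446 J/L


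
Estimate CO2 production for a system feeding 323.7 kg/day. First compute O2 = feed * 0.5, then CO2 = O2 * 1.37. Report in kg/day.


O2 = 323.7 * 0.5 = 161.85
CO2 = 161.85 * 1.37 = 221.7345

221.7345 kg/day


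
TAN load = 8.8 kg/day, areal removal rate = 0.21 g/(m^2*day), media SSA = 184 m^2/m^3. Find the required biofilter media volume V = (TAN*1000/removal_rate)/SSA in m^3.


A = 8.8*1000 / 0.21 = 41904.762 m^2
V = 41904.762 / 184 = 227.743

227.743 m^3


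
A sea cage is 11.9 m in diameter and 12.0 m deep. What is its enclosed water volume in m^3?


r = d/2 = 11.9/2 = 5.95 m
Base area = pi*r^2 = pi*5.95^2 = 111.22023 m^2
Volume = 111.22023 * 12.0 = 1334.64 m^3

1334.64 m^3


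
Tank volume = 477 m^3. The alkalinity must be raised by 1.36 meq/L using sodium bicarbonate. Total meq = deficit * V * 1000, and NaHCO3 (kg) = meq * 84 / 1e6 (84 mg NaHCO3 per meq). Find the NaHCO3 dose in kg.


Tank volume in L = 477 m^3 * 1000 = 477000 L
Total meq required = 1.36 meq/L * 477000 L = 648720 meq
NaHCO3 mass = 648720 meq * 84 mg/meq / 1e6 = 54.4925 kg

54.4925 kg


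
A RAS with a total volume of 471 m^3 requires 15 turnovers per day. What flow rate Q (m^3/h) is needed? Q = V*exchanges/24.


Daily recirculation volume = 471 m^3 * 15 = 7065 m^3/day
Flow rate Q = daily volume / 24 h = 7065 / 24 = 294.375 m^3/h

294.375 m^3/h


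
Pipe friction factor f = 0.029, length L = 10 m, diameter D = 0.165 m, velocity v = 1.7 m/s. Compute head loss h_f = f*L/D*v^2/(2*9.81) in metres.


v^2 = 1.7^2 = 2.89 m^2/s^2
L/D = 10/0.165 = 60.606061
h_f = f*(L/D)*v^2/(2g) = 0.029 * 60.606061 * 2.89 / 19.62 = 0.258889 m

0.258889 m


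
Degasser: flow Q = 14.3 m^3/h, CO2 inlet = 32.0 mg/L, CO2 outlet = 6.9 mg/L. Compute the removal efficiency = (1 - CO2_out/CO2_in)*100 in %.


CO2_out / CO2_in = 6.9 / 32.0 = 0.215625
Fraction remaining = 0.215625
efficiency = (1 - 0.215625) * 100 = 78.4375 %

78.4375 %


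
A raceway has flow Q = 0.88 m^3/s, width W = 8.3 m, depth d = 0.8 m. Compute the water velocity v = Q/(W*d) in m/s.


Cross-sectional area = W * d = 8.3 * 0.8 = 6.64 m^2
Velocity = Q / A = 0.88 / 6.64 = 0.13253 m/s

0.13253 m/s


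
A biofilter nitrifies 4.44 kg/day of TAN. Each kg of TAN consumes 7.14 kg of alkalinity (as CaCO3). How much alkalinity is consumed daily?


Alkalinity factor: 7.14 kg CaCO3 consumed per kg TAN nitrified
alk = 4.44 kg TAN * 7.14 = 31.7016 kg CaCO3/day

31.7016 kg CaCO3/day


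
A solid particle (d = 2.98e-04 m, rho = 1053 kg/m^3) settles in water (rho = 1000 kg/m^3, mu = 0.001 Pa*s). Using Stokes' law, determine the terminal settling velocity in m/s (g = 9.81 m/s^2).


Density difference: rho_p - rho_f = 1053 - 1000 = 53 kg/m^3
d^2 = (2.98e-04)^2 = 8.8804e-08 m^2
Numerator = (rho_p - rho_f) * g * d^2 = 53 * 9.81 * 8.8804e-08 = 4.6171864e-05
Denominator = 18 * mu = 18 * 0.001 = 0.018
v_s = 4.6171864e-05 / 0.018 = 0.0025651 m/s
Check: Re = rho_f * v_s * d / mu = 1000 * 0.0025651 * 2.98e-04 / 0.001 = 0.764 < 1, so Stokes' law applies.

0.0025651 m/s


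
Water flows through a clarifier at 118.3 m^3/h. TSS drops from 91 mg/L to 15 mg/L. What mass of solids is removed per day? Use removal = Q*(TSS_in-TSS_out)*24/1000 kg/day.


Concentration drop: TSS_in - TSS_out = 91 - 15 = 76 mg/L
Hourly solids removed = Q * dTSS = 118.3 m^3/h * 76 mg/L = 8990.8 g/h  (m^3/h * mg/L = g/h)
Daily solids removed = 8990.8 * 24 = 215779.2 g/day
Convert g to kg: 215779.2 / 1000 = 215.7792 kg/day

215.7792 kg/day


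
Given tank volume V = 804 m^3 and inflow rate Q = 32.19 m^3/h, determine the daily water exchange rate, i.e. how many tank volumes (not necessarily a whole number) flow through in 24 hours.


Daily flow volume = 32.19 m^3/h * 24 h = 772.56 m^3/day
Exchanges = daily flow / tank volume = 772.56 / 804 = 0.960896 exchanges/day

0.960896 exchanges/day


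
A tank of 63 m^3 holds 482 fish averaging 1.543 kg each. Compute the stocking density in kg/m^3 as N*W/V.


Total biomass = 482 fish * 1.543 kg = 743.726 kg
Density = total biomass / volume = 743.726 / 63 = 11.8052 kg/m^3

11.8052 kg/m^3


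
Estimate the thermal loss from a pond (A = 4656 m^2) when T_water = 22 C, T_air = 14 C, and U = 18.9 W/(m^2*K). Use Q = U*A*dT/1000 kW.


Temperature difference dT = 22 - 14 = 8 K
Heat loss (W) = U * A * dT = 18.9 * 4656 * 8 = 703987.2 W
Convert to kW: 703987.2 / 1000 = 703.9872 kW

703.9872 kW


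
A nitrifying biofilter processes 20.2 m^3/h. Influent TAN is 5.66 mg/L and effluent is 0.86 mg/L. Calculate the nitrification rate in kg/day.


Concentration drop: TAN_in - TAN_out = 5.66 - 0.86 = 4.8 mg/L
Hourly TAN removed = Q * dTAN = 20.2 m^3/h * 4.8 mg/L = 96.96 g/h  (m^3/h * mg/L = g/h)
Daily TAN removed = 96.96 * 24 = 2327.04 g/day
Convert to kg/day: 2327.04 / 1000 = 2.32704 kg/day

2.32704 kg/day


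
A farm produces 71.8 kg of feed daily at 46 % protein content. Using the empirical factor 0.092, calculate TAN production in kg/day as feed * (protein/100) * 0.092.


Protein in feed = 71.8 * 46/100 = 33.028 kg/day
TAN = protein * 0.092 = 33.028 * 0.092 = 3.038576 kg/day

3.038576 kg/day


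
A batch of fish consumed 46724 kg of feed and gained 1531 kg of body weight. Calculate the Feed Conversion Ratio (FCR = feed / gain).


FCR = feed consumed / weight gained
FCR = 46724 kg / 1531 kg = 30.5186

30.5186


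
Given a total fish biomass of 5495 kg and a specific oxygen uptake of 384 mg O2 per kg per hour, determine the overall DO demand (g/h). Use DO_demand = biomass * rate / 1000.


Total O2 consumption (mg/h) = 5495 kg * 384 mg/(kg*h) = 2110080 mg/h
Convert to g/h: 2110080 / 1000 = 2110.08 g/h

2110.08 g/h


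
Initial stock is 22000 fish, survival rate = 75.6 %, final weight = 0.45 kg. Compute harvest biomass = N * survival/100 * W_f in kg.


Survivors = 22000 * 75.6/100 = 16632 fish
Harvest biomass = survivors * W_f = 16632 * 0.45 = 7484.4 kg

7484.4 kg


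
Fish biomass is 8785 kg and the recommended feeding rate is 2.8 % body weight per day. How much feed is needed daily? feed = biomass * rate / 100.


Feeding rate fraction = 2.8% / 100 = 0.028
Daily feed = 8785 kg * 0.028 = 245.98 kg/day

245.98 kg/day


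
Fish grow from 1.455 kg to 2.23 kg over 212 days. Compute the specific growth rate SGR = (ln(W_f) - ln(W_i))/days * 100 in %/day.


ln(W_f) = ln(2.23) = 0.80200159
ln(W_i) = ln(1.455) = 0.3750059
ln(W_f) - ln(W_i) = 0.80200159 - 0.3750059 = 0.42699569
SGR = 0.42699569 / 212 * 100 = 0.201413 %/day

0.201413 %/day


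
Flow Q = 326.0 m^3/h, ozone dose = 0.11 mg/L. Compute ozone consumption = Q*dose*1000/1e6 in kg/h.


O3 demand (mg/h) = Q * dose * 1000 = 326.0 * 0.11 * 1000 = 35860 mg/h
Convert mg to kg: 35860 / 1e6 = 0.03586 kg/h

0.03586 kg/h


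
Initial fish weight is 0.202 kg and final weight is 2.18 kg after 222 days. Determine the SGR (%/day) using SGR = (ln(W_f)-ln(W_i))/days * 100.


ln(W_f) = ln(2.18) = 0.77932488
ln(W_i) = ln(0.202) = -1.5994876
ln(W_f) - ln(W_i) = 0.77932488 - -1.5994876 = 2.3788125
SGR = 2.3788125 / 222 * 100 = 1.07154 %/day

1.07154 %/day


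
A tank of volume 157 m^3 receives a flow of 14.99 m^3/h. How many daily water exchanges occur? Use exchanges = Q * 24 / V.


Daily flow volume = 14.99 m^3/h * 24 h = 359.76 m^3/day
Exchanges = daily flow / tank volume = 359.76 / 157 = 2.29146 exchanges/day

2.29146 exchanges/day


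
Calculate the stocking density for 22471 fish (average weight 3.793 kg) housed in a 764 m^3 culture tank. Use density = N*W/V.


Total biomass = 22471 fish * 3.793 kg = 85232.503 kg
Density = total biomass / volume = 85232.503 / 764 = 111.561 kg/m^3

111.561 kg/m^3


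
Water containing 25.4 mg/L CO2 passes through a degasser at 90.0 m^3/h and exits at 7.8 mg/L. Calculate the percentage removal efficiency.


CO2_out / CO2_in = 7.8 / 25.4 = 0.30708661
Fraction remaining = 0.30708661
efficiency = (1 - 0.30708661) * 100 = 69.2913 %

69.2913 %


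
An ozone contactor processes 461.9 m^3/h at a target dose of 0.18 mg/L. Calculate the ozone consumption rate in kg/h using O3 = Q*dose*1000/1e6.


O3 demand (mg/h) = Q * dose * 1000 = 461.9 * 0.18 * 1000 = 83142 mg/h
Convert mg to kg: 83142 / 1e6 = 0.083142 kg/h

0.083142 kg/h


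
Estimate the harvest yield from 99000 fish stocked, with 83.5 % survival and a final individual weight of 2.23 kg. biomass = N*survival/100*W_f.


Survivors = 99000 * 83.5/100 = 82665 fish
Harvest biomass = survivors * W_f = 82665 * 2.23 = 184342.95 kg

184342.95 kg


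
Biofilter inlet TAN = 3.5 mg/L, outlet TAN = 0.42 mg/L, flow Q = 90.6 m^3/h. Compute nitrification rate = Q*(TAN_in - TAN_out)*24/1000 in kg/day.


Concentration drop: TAN_in - TAN_out = 3.5 - 0.42 = 3.08 mg/L
Hourly TAN removed = Q * dTAN = 90.6 m^3/h * 3.08 mg/L = 279.048 g/h  (m^3/h * mg/L = g/h)
Daily TAN removed = 279.048 * 24 = 6697.152 g/day
Convert to kg/day: 6697.152 / 1000 = 6.697152 kg/day

6.697152 kg/day


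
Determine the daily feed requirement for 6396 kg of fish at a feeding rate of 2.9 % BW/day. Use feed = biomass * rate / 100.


Feeding rate fraction = 2.9% / 100 = 0.029
Daily feed = 6396 kg * 0.029 = 185.484 kg/day

185.484 kg/day


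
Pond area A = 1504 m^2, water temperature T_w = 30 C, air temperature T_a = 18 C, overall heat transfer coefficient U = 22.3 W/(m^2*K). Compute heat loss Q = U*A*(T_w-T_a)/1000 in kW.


Temperature difference dT = 30 - 18 = 12 K
Heat loss (W) = U * A * dT = 22.3 * 1504 * 12 = 402470.4 W
Convert to kW: 402470.4 / 1000 = 402.4704 kW

402.4704 kW


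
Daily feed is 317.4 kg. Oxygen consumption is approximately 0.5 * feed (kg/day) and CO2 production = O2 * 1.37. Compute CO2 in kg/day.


O2 = 317.4 * 0.5 = 158.7
CO2 = 158.7 * 1.37 = 217.419

217.419 kg/day


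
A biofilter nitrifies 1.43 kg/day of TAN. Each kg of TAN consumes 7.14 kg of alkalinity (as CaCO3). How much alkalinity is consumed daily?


Alkalinity factor: 7.14 kg CaCO3 consumed per kg TAN nitrified
alk = 1.43 kg TAN * 7.14 = 10.2102 kg CaCO3/day

10.2102 kg CaCO3/day


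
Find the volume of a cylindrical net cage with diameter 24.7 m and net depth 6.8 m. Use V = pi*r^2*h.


r = d/2 = 24.7/2 = 12.35 m
Base area = pi*r^2 = pi*12.35^2 = 479.16357 m^2
Volume = 479.16357 * 6.8 = 3258.31 m^3

3258.31 m^3


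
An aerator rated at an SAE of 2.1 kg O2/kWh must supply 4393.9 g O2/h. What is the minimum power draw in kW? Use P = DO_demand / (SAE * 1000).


SAE in g O2/kWh = 2.1 * 1000 = 2100 g/kWh
P = DO_demand / SAE_g = 4393.9 / 2100 = 2.09233 kW

2.09233 kW


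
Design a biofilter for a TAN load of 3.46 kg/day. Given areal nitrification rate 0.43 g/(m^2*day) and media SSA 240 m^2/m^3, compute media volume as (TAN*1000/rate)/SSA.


A = 3.46*1000 / 0.43 = 8046.5116 m^2
V = 8046.5116 / 240 = 33.5271

33.5271 m^3


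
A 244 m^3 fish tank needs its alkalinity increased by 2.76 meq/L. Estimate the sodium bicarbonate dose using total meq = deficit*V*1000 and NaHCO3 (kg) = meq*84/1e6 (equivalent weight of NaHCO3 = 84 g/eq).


Tank volume in L = 244 m^3 * 1000 = 244000 L
Total meq required = 2.76 meq/L * 244000 L = 673440 meq
NaHCO3 mass = 673440 meq * 84 mg/meq / 1e6 = 56.569 kg

56.569 kg


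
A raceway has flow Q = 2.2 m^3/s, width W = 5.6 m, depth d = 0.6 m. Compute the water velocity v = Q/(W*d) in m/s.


Cross-sectional area = W * d = 5.6 * 0.6 = 3.36 m^2
Velocity = Q / A = 2.2 / 3.36 = 0.654762 m/s

0.654762 m/s


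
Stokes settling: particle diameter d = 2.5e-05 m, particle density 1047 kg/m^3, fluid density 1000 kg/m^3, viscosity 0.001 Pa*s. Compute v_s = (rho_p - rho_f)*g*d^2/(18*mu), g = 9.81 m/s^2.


Density difference: rho_p - rho_f = 1047 - 1000 = 47 kg/m^3
d^2 = (2.5e-05)^2 = 6.25e-10 m^2
Numerator = (rho_p - rho_f) * g * d^2 = 47 * 9.81 * 6.25e-10 = 2.8816875e-07
Denominator = 18 * mu = 18 * 0.001 = 0.018
v_s = 2.8816875e-07 / 0.018 = 1.60094e-05 m/s
Check: Re = rho_f * v_s * d / mu = 1000 * 1.60094e-05 * 2.5e-05 / 0.001 = 4e-04 < 1, so Stokes' law applies.

1.60094e-05 m/s


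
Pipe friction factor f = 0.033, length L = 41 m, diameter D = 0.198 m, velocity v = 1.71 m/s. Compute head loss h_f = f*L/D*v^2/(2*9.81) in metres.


v^2 = 1.71^2 = 2.9241 m^2/s^2
L/D = 41/0.198 = 207.07071
h_f = f*(L/D)*v^2/(2g) = 0.033 * 207.07071 * 2.9241 / 19.62 = 1.01842 m

1.01842 m


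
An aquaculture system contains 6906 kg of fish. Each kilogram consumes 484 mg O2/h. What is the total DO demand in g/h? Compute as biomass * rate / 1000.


Total O2 consumption (mg/h) = 6906 kg * 484 mg/(kg*h) = 3342504 mg/h
Convert to g/h: 3342504 / 1000 = 3342.504 g/h

3342.504 g/h


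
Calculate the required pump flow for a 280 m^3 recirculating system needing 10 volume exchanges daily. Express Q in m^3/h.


Daily recirculation volume = 280 m^3 * 10 = 2800 m^3/day
Flow rate Q = daily volume / 24 h = 2800 / 24 = 116.667 m^3/h

116.667 m^3/h


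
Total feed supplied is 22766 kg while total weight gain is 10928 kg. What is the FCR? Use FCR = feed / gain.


FCR = feed consumed / weight gained
FCR = 22766 kg / 10928 kg = 2.08327

2.08327


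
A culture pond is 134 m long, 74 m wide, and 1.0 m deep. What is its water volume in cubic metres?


Base area = L * W = 134 * 74 = 9916 m^2
Volume = area * depth = 9916 * 1.0 = 9916 m^3

9916 m^3


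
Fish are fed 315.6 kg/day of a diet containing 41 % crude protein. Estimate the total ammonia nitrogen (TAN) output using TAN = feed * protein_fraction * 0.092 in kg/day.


Protein in feed = 315.6 * 41/100 = 129.396 kg/day
TAN = protein * 0.092 = 129.396 * 0.092 = 11.904432 kg/day

11.904432 kg/day


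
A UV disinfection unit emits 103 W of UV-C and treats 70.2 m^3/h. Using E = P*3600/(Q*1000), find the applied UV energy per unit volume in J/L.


Energy delivered per hour = 103 W * 3600 s = 370800 J/h
Volume treated per hour = 70.2 m^3/h * 1000 = 70200 L/h
dose = 370800 / 70200 = 5.28205 J/L

5.28205 J/L


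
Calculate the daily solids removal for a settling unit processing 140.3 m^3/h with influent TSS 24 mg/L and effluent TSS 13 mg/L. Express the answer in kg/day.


Concentration drop: TSS_in - TSS_out = 24 - 13 = 11 mg/L
Hourly solids removed = Q * dTSS = 140.3 m^3/h * 11 mg/L = 1543.3 g/h  (m^3/h * mg/L = g/h)
Daily solids removed = 1543.3 * 24 = 37039.2 g/day
Convert g to kg: 37039.2 / 1000 = 37.0392 kg/day

37.0392 kg/day


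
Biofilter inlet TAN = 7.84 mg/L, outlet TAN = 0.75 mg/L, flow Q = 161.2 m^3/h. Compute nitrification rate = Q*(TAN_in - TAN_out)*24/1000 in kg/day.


Concentration drop: TAN_in - TAN_out = 7.84 - 0.75 = 7.09 mg/L
Hourly TAN removed = Q * dTAN = 161.2 m^3/h * 7.09 mg/L = 1142.908 g/h  (m^3/h * mg/L = g/h)
Daily TAN removed = 1142.908 * 24 = 27429.792 g/day
Convert to kg/day: 27429.792 / 1000 = 27.429792 kg/day

27.429792 kg/day


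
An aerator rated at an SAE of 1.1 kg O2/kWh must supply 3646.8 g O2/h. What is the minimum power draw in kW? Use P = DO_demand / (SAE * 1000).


SAE in g O2/kWh = 1.1 * 1000 = 1100 g/kWh
P = DO_demand / SAE_g = 3646.8 / 1100 = 3.31527 kW

3.31527 kW


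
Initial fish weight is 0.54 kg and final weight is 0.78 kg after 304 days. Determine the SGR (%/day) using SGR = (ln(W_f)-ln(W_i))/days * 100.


ln(W_f) = ln(0.78) = -0.24846136
ln(W_i) = ln(0.54) = -0.61618614
ln(W_f) - ln(W_i) = -0.24846136 - -0.61618614 = 0.36772478
SGR = 0.36772478 / 304 * 100 = 0.120962 %/day

0.120962 %/day


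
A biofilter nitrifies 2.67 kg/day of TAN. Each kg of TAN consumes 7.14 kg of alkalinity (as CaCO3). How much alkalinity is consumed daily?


Alkalinity factor: 7.14 kg CaCO3 consumed per kg TAN nitrified
alk = 2.67 kg TAN * 7.14 = 19.0638 kg CaCO3/day

19.0638 kg CaCO3/day


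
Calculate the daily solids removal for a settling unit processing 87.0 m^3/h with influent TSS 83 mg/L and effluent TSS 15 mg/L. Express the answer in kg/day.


Concentration drop: TSS_in - TSS_out = 83 - 15 = 68 mg/L
Hourly solids removed = Q * dTSS = 87.0 m^3/h * 68 mg/L = 5916 g/h  (m^3/h * mg/L = g/h)
Daily solids removed = 5916 * 24 = 141984 g/day
Convert g to kg: 141984 / 1000 = 141.984 kg/day

141.984 kg/day


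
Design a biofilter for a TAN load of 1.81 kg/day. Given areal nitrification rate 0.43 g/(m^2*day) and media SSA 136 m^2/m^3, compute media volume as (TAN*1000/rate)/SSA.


A = 1.81*1000 / 0.43 = 4209.3023 m^2
V = 4209.3023 / 136 = 30.9508

30.9508 m^3


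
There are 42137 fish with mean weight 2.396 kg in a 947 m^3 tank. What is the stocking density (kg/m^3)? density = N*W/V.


Total biomass = 42137 fish * 2.396 kg = 100960.252 kg
Density = total biomass / volume = 100960.252 / 947 = 106.611 kg/m^3

106.611 kg/m^3


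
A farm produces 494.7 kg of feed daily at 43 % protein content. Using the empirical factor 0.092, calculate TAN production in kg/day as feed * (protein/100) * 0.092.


Protein in feed = 494.7 * 43/100 = 212.721 kg/day
TAN = protein * 0.092 = 212.721 * 0.092 = 19.570332 kg/day

19.570332 kg/day


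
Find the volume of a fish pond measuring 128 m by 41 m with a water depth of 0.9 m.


Base area = L * W = 128 * 41 = 5248 m^2
Volume = area * depth = 5248 * 0.9 = 4723.2 m^3

4723.2 m^3


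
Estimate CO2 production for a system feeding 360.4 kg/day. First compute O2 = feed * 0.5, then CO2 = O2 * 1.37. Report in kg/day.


O2 = 360.4 * 0.5 = 180.2
CO2 = 180.2 * 1.37 = 246.874

246.874 kg/day


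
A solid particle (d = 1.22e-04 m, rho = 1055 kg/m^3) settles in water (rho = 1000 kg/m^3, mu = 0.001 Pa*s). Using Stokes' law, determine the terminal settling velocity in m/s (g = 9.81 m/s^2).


Density difference: rho_p - rho_f = 1055 - 1000 = 55 kg/m^3
d^2 = (1.22e-04)^2 = 1.4884e-08 m^2
Numerator = (rho_p - rho_f) * g * d^2 = 55 * 9.81 * 1.4884e-08 = 8.0306622e-06
Denominator = 18 * mu = 18 * 0.001 = 0.018
v_s = 8.0306622e-06 / 0.018 = 4.46148e-04 m/s
Check: Re = rho_f * v_s * d / mu = 1000 * 4.46148e-04 * 1.22e-04 / 0.001 = 0.0544 < 1, so Stokes' law applies.

4.46148e-04 m/s


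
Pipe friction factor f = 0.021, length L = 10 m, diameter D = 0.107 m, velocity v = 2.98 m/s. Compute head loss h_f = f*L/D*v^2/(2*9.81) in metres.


v^2 = 2.98^2 = 8.8804 m^2/s^2
L/D = 10/0.107 = 93.457944
h_f = f*(L/D)*v^2/(2g) = 0.021 * 93.457944 * 8.8804 / 19.62 = 0.888319 m

0.888319 m


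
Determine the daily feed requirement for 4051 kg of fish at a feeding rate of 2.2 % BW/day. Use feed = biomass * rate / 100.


Feeding rate fraction = 2.2% / 100 = 0.022
Daily feed = 4051 kg * 0.022 = 89.122 kg/day

89.122 kg/day


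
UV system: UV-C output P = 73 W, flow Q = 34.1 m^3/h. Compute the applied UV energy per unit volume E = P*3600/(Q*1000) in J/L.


Energy delivered per hour = 73 W * 3600 s = 262800 J/h
Volume treated per hour = 34.1 m^3/h * 1000 = 34100 L/h
dose = 262800 / 34100 = 7.70674 J/L

7.70674 J/L


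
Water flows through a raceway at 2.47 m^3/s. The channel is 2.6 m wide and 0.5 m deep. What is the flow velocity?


Cross-sectional area = W * d = 2.6 * 0.5 = 1.3 m^2
Velocity = Q / A = 2.47 / 1.3 = 1.9 m/s

1.9 m/s


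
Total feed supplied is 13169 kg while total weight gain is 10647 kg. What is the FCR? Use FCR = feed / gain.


FCR = feed consumed / weight gained
FCR = 13169 kg / 10647 kg = 1.23687

1.23687


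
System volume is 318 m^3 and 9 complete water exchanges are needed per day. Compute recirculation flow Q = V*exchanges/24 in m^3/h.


Daily recirculation volume = 318 m^3 * 9 = 2862 m^3/day
Flow rate Q = daily volume / 24 h = 2862 / 24 = 119.25 m^3/h

119.25 m^3/h


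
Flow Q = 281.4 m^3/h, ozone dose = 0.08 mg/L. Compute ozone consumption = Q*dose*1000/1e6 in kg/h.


O3 demand (mg/h) = Q * dose * 1000 = 281.4 * 0.08 * 1000 = 22512 mg/h
Convert mg to kg: 22512 / 1e6 = 0.022512 kg/h

0.022512 kg/h


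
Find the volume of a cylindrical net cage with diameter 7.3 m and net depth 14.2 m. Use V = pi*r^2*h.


r = d/2 = 7.3/2 = 3.65 m
Base area = pi*r^2 = pi*3.65^2 = 41.853868 m^2
Volume = 41.853868 * 14.2 = 594.325 m^3

594.325 m^3


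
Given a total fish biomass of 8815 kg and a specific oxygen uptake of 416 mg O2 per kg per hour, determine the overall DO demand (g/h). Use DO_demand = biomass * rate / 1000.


Total O2 consumption (mg/h) = 8815 kg * 416 mg/(kg*h) = 3667040 mg/h
Convert to g/h: 3667040 / 1000 = 3667.04 g/h

3667.04 g/h


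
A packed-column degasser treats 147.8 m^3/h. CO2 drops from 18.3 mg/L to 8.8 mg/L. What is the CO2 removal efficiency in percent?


CO2_out / CO2_in = 8.8 / 18.3 = 0.48087432
Fraction remaining = 0.48087432
efficiency = (1 - 0.48087432) * 100 = 51.9126 %

51.9126 %


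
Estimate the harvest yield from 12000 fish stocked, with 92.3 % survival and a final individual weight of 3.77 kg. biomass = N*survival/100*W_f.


Survivors = 12000 * 92.3/100 = 11076 fish
Harvest biomass = survivors * W_f = 11076 * 3.77 = 41756.52 kg

41756.52 kg


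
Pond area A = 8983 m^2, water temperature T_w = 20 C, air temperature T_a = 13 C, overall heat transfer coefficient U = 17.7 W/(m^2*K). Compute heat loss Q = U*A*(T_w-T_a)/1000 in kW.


Temperature difference dT = 20 - 13 = 7 K
Heat loss (W) = U * A * dT = 17.7 * 8983 * 7 = 1112993.7 W
Convert to kW: 1112993.7 / 1000 = 1112.9937 kW

1112.9937 kW


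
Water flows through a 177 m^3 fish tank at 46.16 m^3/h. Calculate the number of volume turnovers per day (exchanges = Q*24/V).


Daily flow volume = 46.16 m^3/h * 24 h = 1107.84 m^3/day
Exchanges = daily flow / tank volume = 1107.84 / 177 = 6.25898 exchanges/day

6.25898 exchanges/day


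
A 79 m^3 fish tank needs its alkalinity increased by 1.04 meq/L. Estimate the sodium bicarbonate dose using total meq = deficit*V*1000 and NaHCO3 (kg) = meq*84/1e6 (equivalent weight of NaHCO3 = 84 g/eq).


Tank volume in L = 79 m^3 * 1000 = 79000 L
Total meq required = 1.04 meq/L * 79000 L = 82160 meq
NaHCO3 mass = 82160 meq * 84 mg/meq / 1e6 = 6.90144 kg

6.90144 kg


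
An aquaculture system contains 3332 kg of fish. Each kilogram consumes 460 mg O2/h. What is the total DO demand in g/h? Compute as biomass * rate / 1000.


Total O2 consumption (mg/h) = 3332 kg * 460 mg/(kg*h) = 1532720 mg/h
Convert to g/h: 1532720 / 1000 = 1532.72 g/h

1532.72 g/h


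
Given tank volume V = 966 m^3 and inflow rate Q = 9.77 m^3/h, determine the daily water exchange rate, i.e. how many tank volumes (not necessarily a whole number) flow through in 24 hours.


Daily flow volume = 9.77 m^3/h * 24 h = 234.48 m^3/day
Exchanges = daily flow / tank volume = 234.48 / 966 = 0.242733 exchanges/day

0.242733 exchanges/day


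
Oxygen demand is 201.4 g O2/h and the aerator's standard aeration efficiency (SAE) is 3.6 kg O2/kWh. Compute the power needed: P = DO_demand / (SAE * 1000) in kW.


SAE in g O2/kWh = 3.6 * 1000 = 3600 g/kWh
P = DO_demand / SAE_g = 201.4 / 3600 = 0.0559444 kW

0.0559444 kW


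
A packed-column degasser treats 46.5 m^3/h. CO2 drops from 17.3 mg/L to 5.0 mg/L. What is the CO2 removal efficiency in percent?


CO2_out / CO2_in = 5.0 / 17.3 = 0.28901734
Fraction remaining = 0.28901734
efficiency = (1 - 0.28901734) * 100 = 71.0983 %

71.0983 %


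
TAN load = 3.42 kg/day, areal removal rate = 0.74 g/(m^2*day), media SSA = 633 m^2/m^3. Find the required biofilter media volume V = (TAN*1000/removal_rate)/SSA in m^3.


A = 3.42*1000 / 0.74 = 4621.6216 m^2
V = 4621.6216 / 633 = 7.30114

7.30114 m^3


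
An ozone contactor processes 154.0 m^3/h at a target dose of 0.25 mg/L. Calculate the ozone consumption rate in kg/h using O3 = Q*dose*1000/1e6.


O3 demand (mg/h) = Q * dose * 1000 = 154.0 * 0.25 * 1000 = 38500 mg/h
Convert mg to kg: 38500 / 1e6 = 0.0385 kg/h

0.0385 kg/h


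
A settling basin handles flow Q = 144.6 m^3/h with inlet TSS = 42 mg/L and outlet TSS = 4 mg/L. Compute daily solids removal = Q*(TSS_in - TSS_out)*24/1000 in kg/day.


Concentration drop: TSS_in - TSS_out = 42 - 4 = 38 mg/L
Hourly solids removed = Q * dTSS = 144.6 m^3/h * 38 mg/L = 5494.8 g/h  (m^3/h * mg/L = g/h)
Daily solids removed = 5494.8 * 24 = 131875.2 g/day
Convert g to kg: 131875.2 / 1000 = 131.8752 kg/day

131.8752 kg/day


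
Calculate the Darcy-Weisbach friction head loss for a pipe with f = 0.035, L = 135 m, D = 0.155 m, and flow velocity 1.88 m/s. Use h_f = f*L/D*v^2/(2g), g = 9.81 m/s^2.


v^2 = 1.88^2 = 3.5344 m^2/s^2
L/D = 135/0.155 = 870.96774
h_f = f*(L/D)*v^2/(2g) = 0.035 * 870.96774 * 3.5344 / 19.62 = 5.49145 m

5.49145 m


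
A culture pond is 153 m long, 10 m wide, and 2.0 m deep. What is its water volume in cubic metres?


Base area = L * W = 153 * 10 = 1530 m^2
Volume = area * depth = 1530 * 2.0 = 3060 m^3

3060 m^3


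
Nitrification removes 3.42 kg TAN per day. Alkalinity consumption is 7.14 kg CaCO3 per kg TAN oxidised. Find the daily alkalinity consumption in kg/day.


Alkalinity factor: 7.14 kg CaCO3 consumed per kg TAN nitrified
alk = 3.42 kg TAN * 7.14 = 24.4188 kg CaCO3/day

24.4188 kg CaCO3/day


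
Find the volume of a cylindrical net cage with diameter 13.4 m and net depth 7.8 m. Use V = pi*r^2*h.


r = d/2 = 13.4/2 = 6.7 m
Base area = pi*r^2 = pi*6.7^2 = 141.02609 m^2
Volume = 141.02609 * 7.8 = 1100 m^3

1100 m^3


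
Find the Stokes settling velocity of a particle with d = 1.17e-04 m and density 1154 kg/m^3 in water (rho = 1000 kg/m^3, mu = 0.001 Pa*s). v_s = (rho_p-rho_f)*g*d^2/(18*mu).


Density difference: rho_p - rho_f = 1154 - 1000 = 154 kg/m^3
d^2 = (1.17e-04)^2 = 1.3689e-08 m^2
Numerator = (rho_p - rho_f) * g * d^2 = 154 * 9.81 * 1.3689e-08 = 2.068052e-05
Denominator = 18 * mu = 18 * 0.001 = 0.018
v_s = 2.068052e-05 / 0.018 = 0.00114892 m/s
Check: Re = rho_f * v_s * d / mu = 1000 * 0.00114892 * 1.17e-04 / 0.001 = 0.134 < 1, so Stokes' law applies.

0.00114892 m/s


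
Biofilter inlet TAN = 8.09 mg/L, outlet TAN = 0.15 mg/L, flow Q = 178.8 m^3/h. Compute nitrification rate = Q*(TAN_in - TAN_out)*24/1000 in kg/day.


Concentration drop: TAN_in - TAN_out = 8.09 - 0.15 = 7.94 mg/L
Hourly TAN removed = Q * dTAN = 178.8 m^3/h * 7.94 mg/L = 1419.672 g/h  (m^3/h * mg/L = g/h)
Daily TAN removed = 1419.672 * 24 = 34072.128 g/day
Convert to kg/day: 34072.128 / 1000 = 34.072128 kg/day

34.072128 kg/day


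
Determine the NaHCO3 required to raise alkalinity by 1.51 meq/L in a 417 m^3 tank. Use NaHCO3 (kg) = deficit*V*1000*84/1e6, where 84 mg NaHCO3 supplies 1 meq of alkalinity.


Tank volume in L = 417 m^3 * 1000 = 417000 L
Total meq required = 1.51 meq/L * 417000 L = 629670 meq
NaHCO3 mass = 629670 meq * 84 mg/meq / 1e6 = 52.8923 kg

52.8923 kg


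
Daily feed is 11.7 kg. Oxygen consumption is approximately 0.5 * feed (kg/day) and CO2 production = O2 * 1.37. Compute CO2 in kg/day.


O2 = 11.7 * 0.5 = 5.85
CO2 = 5.85 * 1.37 = 8.0145

8.0145 kg/day


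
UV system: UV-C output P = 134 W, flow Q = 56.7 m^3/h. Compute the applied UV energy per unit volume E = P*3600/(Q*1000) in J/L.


Energy delivered per hour = 134 W * 3600 s = 482400 J/h
Volume treated per hour = 56.7 m^3/h * 1000 = 56700 L/h
dose = 482400 / 56700 = 8.50794 J/L

8.50794 J/L


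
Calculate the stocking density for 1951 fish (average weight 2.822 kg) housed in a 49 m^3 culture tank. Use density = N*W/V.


Total biomass = 1951 fish * 2.822 kg = 5505.722 kg
Density = total biomass / volume = 5505.722 / 49 = 112.362 kg/m^3

112.362 kg/m^3


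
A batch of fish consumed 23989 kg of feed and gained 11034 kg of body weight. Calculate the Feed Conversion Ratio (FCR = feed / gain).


FCR = feed consumed / weight gained
FCR = 23989 kg / 11034 kg = 2.1741

2.1741


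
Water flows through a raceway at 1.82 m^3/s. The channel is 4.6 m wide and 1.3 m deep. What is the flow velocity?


Cross-sectional area = W * d = 4.6 * 1.3 = 5.98 m^2
Velocity = Q / A = 1.82 / 5.98 = 0.304348 m/s

0.304348 m/s


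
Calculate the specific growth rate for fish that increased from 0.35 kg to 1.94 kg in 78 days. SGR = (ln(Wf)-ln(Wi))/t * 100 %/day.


ln(W_f) = ln(1.94) = 0.66268797
ln(W_i) = ln(0.35) = -1.0498221
ln(W_f) - ln(W_i) = 0.66268797 - -1.0498221 = 1.7125101
SGR = 1.7125101 / 78 * 100 = 2.19553 %/day

2.19553 %/day


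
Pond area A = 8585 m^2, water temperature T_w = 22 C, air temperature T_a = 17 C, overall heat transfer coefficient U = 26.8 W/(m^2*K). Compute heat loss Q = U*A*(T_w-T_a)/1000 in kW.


Temperature difference dT = 22 - 17 = 5 K
Heat loss (W) = U * A * dT = 26.8 * 8585 * 5 = 1150390 W
Convert to kW: 1150390 / 1000 = 1150.39 kW

1150.39 kW


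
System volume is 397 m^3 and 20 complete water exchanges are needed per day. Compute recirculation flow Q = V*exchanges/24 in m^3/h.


Daily recirculation volume = 397 m^3 * 20 = 7940 m^3/day
Flow rate Q = daily volume / 24 h = 7940 / 24 = 330.833 m^3/h

330.833 m^3/h


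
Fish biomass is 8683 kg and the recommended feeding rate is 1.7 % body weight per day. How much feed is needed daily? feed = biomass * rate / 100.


Feeding rate fraction = 1.7% / 100 = 0.017
Daily feed = 8683 kg * 0.017 = 147.611 kg/day

147.611 kg/day


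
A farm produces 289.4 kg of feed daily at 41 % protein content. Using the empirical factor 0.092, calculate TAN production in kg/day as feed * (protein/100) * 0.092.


Protein in feed = 289.4 * 41/100 = 118.654 kg/day
TAN = protein * 0.092 = 118.654 * 0.092 = 10.916168 kg/day

10.916168 kg/day


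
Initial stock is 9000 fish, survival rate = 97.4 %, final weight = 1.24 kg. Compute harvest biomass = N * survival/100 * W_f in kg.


Survivors = 9000 * 97.4/100 = 8766 fish
Harvest biomass = survivors * W_f = 8766 * 1.24 = 10869.84 kg

10869.84 kg


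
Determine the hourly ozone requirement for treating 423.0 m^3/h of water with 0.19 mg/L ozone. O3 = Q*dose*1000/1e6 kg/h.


O3 demand (mg/h) = Q * dose * 1000 = 423.0 * 0.19 * 1000 = 80370 mg/h
Convert mg to kg: 80370 / 1e6 = 0.08037 kg/h

0.08037 kg/h


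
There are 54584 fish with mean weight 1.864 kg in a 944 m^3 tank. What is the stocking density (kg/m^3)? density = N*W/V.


Total biomass = 54584 fish * 1.864 kg = 101744.576 kg
Density = total biomass / volume = 101744.576 / 944 = 107.78 kg/m^3

107.78 kg/m^3


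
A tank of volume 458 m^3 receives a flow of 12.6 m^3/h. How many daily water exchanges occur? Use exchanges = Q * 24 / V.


Daily flow volume = 12.6 m^3/h * 24 h = 302.4 m^3/day
Exchanges = daily flow / tank volume = 302.4 / 458 = 0.660262 exchanges/day

0.660262 exchanges/day


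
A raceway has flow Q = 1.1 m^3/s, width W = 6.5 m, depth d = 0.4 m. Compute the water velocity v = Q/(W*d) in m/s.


Cross-sectional area = W * d = 6.5 * 0.4 = 2.6 m^2
Velocity = Q / A = 1.1 / 2.6 = 0.423077 m/s

0.423077 m/s


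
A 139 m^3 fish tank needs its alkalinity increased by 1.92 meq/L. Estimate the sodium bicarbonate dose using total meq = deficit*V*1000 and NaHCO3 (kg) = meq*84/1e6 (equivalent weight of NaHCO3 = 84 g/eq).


Tank volume in L = 139 m^3 * 1000 = 139000 L
Total meq required = 1.92 meq/L * 139000 L = 266880 meq
NaHCO3 mass = 266880 meq * 84 mg/meq / 1e6 = 22.4179 kg

22.4179 kg


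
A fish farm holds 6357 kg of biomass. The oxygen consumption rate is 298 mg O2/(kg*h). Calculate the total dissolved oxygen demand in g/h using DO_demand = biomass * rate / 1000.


Total O2 consumption (mg/h) = 6357 kg * 298 mg/(kg*h) = 1894386 mg/h
Convert to g/h: 1894386 / 1000 = 1894.386 g/h

1894.386 g/h


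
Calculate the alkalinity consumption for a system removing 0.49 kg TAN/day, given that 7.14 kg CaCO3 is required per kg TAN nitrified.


Alkalinity factor: 7.14 kg CaCO3 consumed per kg TAN nitrified
alk = 0.49 kg TAN * 7.14 = 3.4986 kg CaCO3/day

3.4986 kg CaCO3/day


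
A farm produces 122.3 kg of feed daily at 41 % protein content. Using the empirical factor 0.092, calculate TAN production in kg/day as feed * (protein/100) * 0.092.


Protein in feed = 122.3 * 41/100 = 50.143 kg/day
TAN = protein * 0.092 = 50.143 * 0.092 = 4.613156 kg/day

4.613156 kg/day


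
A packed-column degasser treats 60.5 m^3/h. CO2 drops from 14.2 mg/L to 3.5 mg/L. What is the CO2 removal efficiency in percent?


CO2_out / CO2_in = 3.5 / 14.2 = 0.24647887
Fraction remaining = 0.24647887
efficiency = (1 - 0.24647887) * 100 = 75.3521 %

75.3521 %


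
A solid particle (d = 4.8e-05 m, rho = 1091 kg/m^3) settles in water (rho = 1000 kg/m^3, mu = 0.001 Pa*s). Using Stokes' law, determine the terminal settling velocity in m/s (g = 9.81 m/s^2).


Density difference: rho_p - rho_f = 1091 - 1000 = 91 kg/m^3
d^2 = (4.8e-05)^2 = 2.304e-09 m^2
Numerator = (rho_p - rho_f) * g * d^2 = 91 * 9.81 * 2.304e-09 = 2.0568038e-06
Denominator = 18 * mu = 18 * 0.001 = 0.018
v_s = 2.0568038e-06 / 0.018 = 1.14267e-04 m/s
Check: Re = rho_f * v_s * d / mu = 1000 * 1.14267e-04 * 4.8e-05 / 0.001 = 0.00548 < 1, so Stokes' law applies.

1.14267e-04 m/s


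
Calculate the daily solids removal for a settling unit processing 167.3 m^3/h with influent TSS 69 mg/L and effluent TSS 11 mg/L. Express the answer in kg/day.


Concentration drop: TSS_in - TSS_out = 69 - 11 = 58 mg/L
Hourly solids removed = Q * dTSS = 167.3 m^3/h * 58 mg/L = 9703.4 g/h  (m^3/h * mg/L = g/h)
Daily solids removed = 9703.4 * 24 = 232881.6 g/day
Convert g to kg: 232881.6 / 1000 = 232.8816 kg/day

232.8816 kg/day


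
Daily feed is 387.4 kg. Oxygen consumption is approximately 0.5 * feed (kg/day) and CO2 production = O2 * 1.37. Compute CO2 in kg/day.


O2 = 387.4 * 0.5 = 193.7
CO2 = 193.7 * 1.37 = 265.369

265.369 kg/day


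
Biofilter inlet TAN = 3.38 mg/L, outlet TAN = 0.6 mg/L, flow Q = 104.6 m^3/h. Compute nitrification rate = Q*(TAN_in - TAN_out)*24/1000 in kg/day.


Concentration drop: TAN_in - TAN_out = 3.38 - 0.6 = 2.78 mg/L
Hourly TAN removed = Q * dTAN = 104.6 m^3/h * 2.78 mg/L = 290.788 g/h  (m^3/h * mg/L = g/h)
Daily TAN removed = 290.788 * 24 = 6978.912 g/day
Convert to kg/day: 6978.912 / 1000 = 6.978912 kg/day

6.978912 kg/day


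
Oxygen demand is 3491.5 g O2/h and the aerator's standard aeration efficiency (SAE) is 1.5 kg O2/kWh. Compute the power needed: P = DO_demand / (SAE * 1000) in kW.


SAE in g O2/kWh = 1.5 * 1000 = 1500 g/kWh
P = DO_demand / SAE_g = 3491.5 / 1500 = 2.32767 kW

2.32767 kW


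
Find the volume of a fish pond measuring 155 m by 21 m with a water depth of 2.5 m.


Base area = L * W = 155 * 21 = 3255 m^2
Volume = area * depth = 3255 * 2.5 = 8137.5 m^3

8137.5 m^3


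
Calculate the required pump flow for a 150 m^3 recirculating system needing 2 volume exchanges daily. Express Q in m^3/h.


Daily recirculation volume = 150 m^3 * 2 = 300 m^3/day
Flow rate Q = daily volume / 24 h = 300 / 24 = 12.5 m^3/h

12.5 m^3/h


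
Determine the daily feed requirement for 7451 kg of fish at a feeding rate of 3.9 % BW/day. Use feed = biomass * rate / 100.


Feeding rate fraction = 3.9% / 100 = 0.039
Daily feed = 7451 kg * 0.039 = 290.589 kg/day

290.589 kg/day


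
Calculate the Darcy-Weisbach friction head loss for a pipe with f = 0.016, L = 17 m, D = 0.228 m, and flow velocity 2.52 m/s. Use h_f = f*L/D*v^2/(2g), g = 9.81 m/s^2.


v^2 = 2.52^2 = 6.3504 m^2/s^2
L/D = 17/0.228 = 74.561404
h_f = f*(L/D)*v^2/(2g) = 0.016 * 74.561404 * 6.3504 / 19.62 = 0.386132 m

0.386132 m


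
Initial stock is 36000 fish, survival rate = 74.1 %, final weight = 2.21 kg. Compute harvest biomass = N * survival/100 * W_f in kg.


Survivors = 36000 * 74.1/100 = 26676 fish
Harvest biomass = survivors * W_f = 26676 * 2.21 = 58953.96 kg

58953.96 kg


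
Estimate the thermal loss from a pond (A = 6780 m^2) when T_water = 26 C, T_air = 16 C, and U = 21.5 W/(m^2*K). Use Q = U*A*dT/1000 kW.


Temperature difference dT = 26 - 16 = 10 K
Heat loss (W) = U * A * dT = 21.5 * 6780 * 10 = 1457700 W
Convert to kW: 1457700 / 1000 = 1457.7 kW

1457.7 kW


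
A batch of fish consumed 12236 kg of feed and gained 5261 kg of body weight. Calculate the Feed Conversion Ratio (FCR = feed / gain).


FCR = feed consumed / weight gained
FCR = 12236 kg / 5261 kg = 2.32579

2.32579


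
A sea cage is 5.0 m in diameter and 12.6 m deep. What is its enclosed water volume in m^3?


r = d/2 = 5.0/2 = 2.5 m
Base area = pi*r^2 = pi*2.5^2 = 19.634954 m^2
Volume = 19.634954 * 12.6 = 247.4 m^3

247.4 m^3


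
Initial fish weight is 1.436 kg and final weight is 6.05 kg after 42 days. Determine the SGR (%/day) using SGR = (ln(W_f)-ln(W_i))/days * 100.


ln(W_f) = ln(6.05) = 1.8000583
ln(W_i) = ln(1.436) = 0.36186147
ln(W_f) - ln(W_i) = 1.8000583 - 0.36186147 = 1.4381968
SGR = 1.4381968 / 42 * 100 = 3.42428 %/day

3.42428 %/day


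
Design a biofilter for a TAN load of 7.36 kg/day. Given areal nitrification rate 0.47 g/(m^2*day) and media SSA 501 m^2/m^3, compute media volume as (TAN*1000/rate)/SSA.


A = 7.36*1000 / 0.47 = 15659.574 m^2
V = 15659.574 / 501 = 31.2566

31.2566 m^3


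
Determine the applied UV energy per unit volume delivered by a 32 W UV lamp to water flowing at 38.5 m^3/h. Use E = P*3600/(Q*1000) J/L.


Energy delivered per hour = 32 W * 3600 s = 115200 J/h
Volume treated per hour = 38.5 m^3/h * 1000 = 38500 L/h
dose = 115200 / 38500 = 2.99221 J/L

2.99221 J/L


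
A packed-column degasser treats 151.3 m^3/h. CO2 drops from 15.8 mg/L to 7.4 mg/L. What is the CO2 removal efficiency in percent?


CO2_out / CO2_in = 7.4 / 15.8 = 0.46835443
Fraction remaining = 0.46835443
efficiency = (1 - 0.46835443) * 100 = 53.1646 %

53.1646 %


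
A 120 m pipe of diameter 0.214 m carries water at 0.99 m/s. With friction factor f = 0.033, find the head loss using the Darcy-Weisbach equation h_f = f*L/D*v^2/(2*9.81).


v^2 = 0.99^2 = 0.9801 m^2/s^2
L/D = 120/0.214 = 560.74766
h_f = f*(L/D)*v^2/(2g) = 0.033 * 560.74766 * 0.9801 / 19.62 = 0.924385 m

0.924385 m


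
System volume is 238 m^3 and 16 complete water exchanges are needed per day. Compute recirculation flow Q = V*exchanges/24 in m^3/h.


Daily recirculation volume = 238 m^3 * 16 = 3808 m^3/day
Flow rate Q = daily volume / 24 h = 3808 / 24 = 158.667 m^3/h

158.667 m^3/h


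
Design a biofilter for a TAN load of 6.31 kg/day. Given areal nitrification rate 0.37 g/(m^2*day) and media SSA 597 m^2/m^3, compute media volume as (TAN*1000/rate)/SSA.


A = 6.31*1000 / 0.37 = 17054.054 m^2
V = 17054.054 / 597 = 28.5663

28.5663 m^3


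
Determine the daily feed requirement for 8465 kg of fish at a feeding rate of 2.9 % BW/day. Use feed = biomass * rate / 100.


Feeding rate fraction = 2.9% / 100 = 0.029
Daily feed = 8465 kg * 0.029 = 245.485 kg/day

245.485 kg/day


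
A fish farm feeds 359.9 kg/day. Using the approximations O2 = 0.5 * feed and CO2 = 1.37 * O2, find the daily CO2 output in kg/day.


O2 = 359.9 * 0.5 = 179.95
CO2 = 179.95 * 1.37 = 246.5315

246.5315 kg/day


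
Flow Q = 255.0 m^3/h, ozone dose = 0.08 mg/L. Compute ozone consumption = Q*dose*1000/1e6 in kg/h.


O3 demand (mg/h) = Q * dose * 1000 = 255.0 * 0.08 * 1000 = 20400 mg/h
Convert mg to kg: 20400 / 1e6 = 0.0204 kg/h

0.0204 kg/h


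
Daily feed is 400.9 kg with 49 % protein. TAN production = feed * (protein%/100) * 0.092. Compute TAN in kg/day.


Protein in feed = 400.9 * 49/100 = 196.441 kg/day
TAN = protein * 0.092 = 196.441 * 0.092 = 18.072572 kg/day

18.072572 kg/day
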